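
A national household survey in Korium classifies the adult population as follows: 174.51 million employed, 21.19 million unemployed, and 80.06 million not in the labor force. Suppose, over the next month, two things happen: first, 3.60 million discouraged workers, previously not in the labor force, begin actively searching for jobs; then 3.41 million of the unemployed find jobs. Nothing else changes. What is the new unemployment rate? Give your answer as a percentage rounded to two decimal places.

New unemployment rate ≈ 10.73%.

Initially, labor force = 174.51 + 21.19 = 195.70 million, so u = 21.19/195.70 = 10.83%.
After the first change, unemployed and labor force both rise by 3.60 → E = 174.51, U = 24.79, labor force = 199.30 million.
After the second change, unemployed falls and employed rises by 3.41; labor force unchanged → E = 177.92, U = 21.38, labor force = 199.30 million.
New unemployment rate = 21.38 / 199.30 = 10.73%.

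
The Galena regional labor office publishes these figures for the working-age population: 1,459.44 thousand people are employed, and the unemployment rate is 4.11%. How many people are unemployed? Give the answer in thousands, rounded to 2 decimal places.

Let U be the number unemployed. The labor force is E + U, and U/(E+U) = 0.0411.
So U = 0.0411 × 1,459.44 / (1 − 0.0411) = 59.9830 / 0.9589 ≈ 62.55 thousand.

About 62.55 thousand are unemployed.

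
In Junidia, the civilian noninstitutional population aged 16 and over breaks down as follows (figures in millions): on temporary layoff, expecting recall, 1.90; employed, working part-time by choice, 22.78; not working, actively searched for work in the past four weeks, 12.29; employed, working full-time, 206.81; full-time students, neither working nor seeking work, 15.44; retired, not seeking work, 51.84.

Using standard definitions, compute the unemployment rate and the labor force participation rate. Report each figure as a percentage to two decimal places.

Employed = 22.78 + 206.81 = 229.59 million.
Unemployed = 1.90 + 12.29 = 14.19 million (jobless and actively searching, or on temporary layoff).
Labor force = 229.59 + 14.19 = 243.78 million.
Not in labor force = 15.44 + 51.84 = 67.28 million (those not working and not actively searching are outside the labor force).
Civilian working-age population = 243.78 + 67.28 = 311.06 million.
Unemployment rate = 14.19 / 243.78 = 5.82%.
Labor force participation rate = 243.78 / 311.06 = 78.37%.

Unemployment rate ≈ 5.82%; labor force participation rate ≈ 78.37%.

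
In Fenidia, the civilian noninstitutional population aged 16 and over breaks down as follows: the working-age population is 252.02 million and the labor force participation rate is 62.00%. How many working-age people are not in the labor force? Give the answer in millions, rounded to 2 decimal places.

About 95.77 million are not in the labor force.

Share not in the labor force = 1 − 0.6200 = 0.3800.
Not in labor force = 0.3800 × 252.02 ≈ 95.77 million.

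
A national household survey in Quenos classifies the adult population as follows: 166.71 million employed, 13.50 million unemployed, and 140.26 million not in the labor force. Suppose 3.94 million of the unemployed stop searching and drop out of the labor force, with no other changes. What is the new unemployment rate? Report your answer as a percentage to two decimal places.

Initially, labor force = 166.71 + 13.50 = 180.21 million, so u = 13.50/180.21 = 7.49%.
After the change, unemployed and labor force both fall by 3.94 → E = 166.71, U = 9.56, labor force = 176.27 million.
New unemployment rate = 9.56 / 176.27 = 5.42%.

New unemployment rate ≈ 5.42%.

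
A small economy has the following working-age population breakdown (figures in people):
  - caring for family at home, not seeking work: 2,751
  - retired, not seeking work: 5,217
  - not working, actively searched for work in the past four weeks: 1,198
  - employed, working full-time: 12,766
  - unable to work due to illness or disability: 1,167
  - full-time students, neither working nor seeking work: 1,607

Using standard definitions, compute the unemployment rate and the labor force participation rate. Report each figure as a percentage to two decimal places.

Employed = 12,766.
Unemployed = 1,198.
Labor force = 12,766 + 1,198 = 13,964.
Not in labor force = 2,751 + 5,217 + 1,167 + 1,607 = 10,742 (those not working and not actively searching are outside the labor force).
Civilian working-age population = 13,964 + 10,742 = 24,706.
Unemployment rate = 1,198 / 13,964 = 8.58%.
Labor force participation rate = 13,964 / 24,706 = 56.52%.

Unemployment rate ≈ 8.58%; labor force participation rate ≈ 56.52%.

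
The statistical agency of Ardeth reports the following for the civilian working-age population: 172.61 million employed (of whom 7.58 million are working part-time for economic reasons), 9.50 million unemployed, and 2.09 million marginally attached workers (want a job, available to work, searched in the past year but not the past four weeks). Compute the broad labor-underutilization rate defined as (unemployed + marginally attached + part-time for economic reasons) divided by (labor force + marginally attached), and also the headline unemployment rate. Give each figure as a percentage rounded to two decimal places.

Broad underutilization rate ≈ 10.41%; headline unemployment rate ≈ 5.22%.

Labor force = 172.61 + 9.50 = 182.11 million.
Numerator = 9.50 + 2.09 + 7.58 = 19.17 million.
Denominator = 182.11 + 2.09 = 184.20 million.
Broad rate = 19.17 / 184.20 = 10.41%.
Headline unemployment rate = 9.50 / 182.11 = 5.22%.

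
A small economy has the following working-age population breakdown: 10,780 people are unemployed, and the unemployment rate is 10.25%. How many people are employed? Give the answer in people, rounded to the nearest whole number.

About 94,391 are employed.

Labor force = U / u = 10,780 / 0.1025 ≈ 105,171.
Employed = labor force − unemployed = 105,171 − 10,780 = 94,391.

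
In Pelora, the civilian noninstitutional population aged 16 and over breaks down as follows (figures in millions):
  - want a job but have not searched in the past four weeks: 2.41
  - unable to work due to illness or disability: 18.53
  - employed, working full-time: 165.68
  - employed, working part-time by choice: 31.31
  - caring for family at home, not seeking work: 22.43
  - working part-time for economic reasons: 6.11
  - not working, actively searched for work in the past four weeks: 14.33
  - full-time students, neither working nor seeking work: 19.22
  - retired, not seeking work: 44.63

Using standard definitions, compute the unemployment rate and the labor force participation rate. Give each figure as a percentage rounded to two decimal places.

Employed = 165.68 + 31.31 + 6.11 = 203.10 million (anyone who worked, including part-time for economic reasons, counts as employed).
Unemployed = 14.33 million.
Labor force = 203.10 + 14.33 = 217.43 million.
Not in labor force = 2.41 + 18.53 + 22.43 + 19.22 + 44.63 = 107.22 million (those not working and not actively searching are outside the labor force — including those who want a job but have given up searching).
Civilian working-age population = 217.43 + 107.22 = 324.65 million.
Unemployment rate = 14.33 / 217.43 = 6.59%.
Labor force participation rate = 217.43 / 324.65 = 66.97%.

Unemployment rate ≈ 6.59%; labor force participation rate ≈ 66.97%.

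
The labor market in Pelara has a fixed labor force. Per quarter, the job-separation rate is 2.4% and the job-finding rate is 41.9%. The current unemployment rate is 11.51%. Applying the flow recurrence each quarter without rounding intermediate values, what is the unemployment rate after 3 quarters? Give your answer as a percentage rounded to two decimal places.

With a fixed labor force, u_{t+1} = u_t + s·(1−u_t) − f·u_t = u_t·(1−s−f) + s.
Here 1−s−f = 0.557 and s = 0.024.
u_1 = 0.115100 × 0.557 + 0.024 = 0.088111.
u_2 = 0.088111 × 0.557 + 0.024 = 0.073078.
u_3 = 0.073078 × 0.557 + 0.024 = 0.064704.

Unemployment rate after three quarters ≈ 6.47%.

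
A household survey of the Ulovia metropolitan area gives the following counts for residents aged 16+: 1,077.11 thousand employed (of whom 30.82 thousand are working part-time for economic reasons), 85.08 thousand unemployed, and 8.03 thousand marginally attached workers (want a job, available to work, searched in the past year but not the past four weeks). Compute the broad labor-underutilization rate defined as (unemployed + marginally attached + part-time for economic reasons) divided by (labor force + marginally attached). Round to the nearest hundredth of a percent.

Labor force = 1,077.11 + 85.08 = 1,162.19 thousand.
Numerator = 85.08 + 8.03 + 30.82 = 123.93 thousand.
Denominator = 1,162.19 + 8.03 = 1,170.22 thousand.
Broad rate = 123.93 / 1,170.22 = 10.59%.

Broad underutilization rate ≈ 10.59%.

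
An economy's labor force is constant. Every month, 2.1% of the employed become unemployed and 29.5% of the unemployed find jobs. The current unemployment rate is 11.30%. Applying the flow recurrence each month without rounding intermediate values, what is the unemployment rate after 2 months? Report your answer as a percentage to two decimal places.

With a fixed labor force, u_{t+1} = u_t + s·(1−u_t) − f·u_t = u_t·(1−s−f) + s.
Here 1−s−f = 0.684 and s = 0.021.
u_1 = 0.113000 × 0.684 + 0.021 = 0.098292.
u_2 = 0.098292 × 0.684 + 0.021 = 0.088232.

Unemployment rate after two months ≈ 8.82%.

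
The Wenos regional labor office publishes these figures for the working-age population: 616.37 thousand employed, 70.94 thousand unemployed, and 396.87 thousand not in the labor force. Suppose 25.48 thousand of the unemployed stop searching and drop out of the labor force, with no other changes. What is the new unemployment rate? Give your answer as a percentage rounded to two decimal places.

Initially, labor force = 616.37 + 70.94 = 687.31 thousand, so u = 70.94/687.31 = 10.32%.
After the change, unemployed and labor force both fall by 25.48 → E = 616.37, U = 45.46, labor force = 661.83 thousand.
New unemployment rate = 45.46 / 661.83 = 6.87%.

New unemployment rate ≈ 6.87%.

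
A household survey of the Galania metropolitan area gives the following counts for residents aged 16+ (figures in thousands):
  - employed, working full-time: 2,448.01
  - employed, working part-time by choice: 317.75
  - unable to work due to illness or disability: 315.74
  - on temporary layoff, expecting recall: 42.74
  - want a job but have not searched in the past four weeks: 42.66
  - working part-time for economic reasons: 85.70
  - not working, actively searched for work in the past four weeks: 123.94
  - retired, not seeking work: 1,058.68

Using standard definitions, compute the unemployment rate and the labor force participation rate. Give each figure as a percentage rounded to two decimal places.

Employed = 2,448.01 + 317.75 + 85.70 = 2,851.46 thousand (anyone who worked, including part-time for economic reasons, counts as employed).
Unemployed = 42.74 + 123.94 = 166.68 thousand (jobless and actively searching, or on temporary layoff).
Labor force = 2,851.46 + 166.68 = 3,018.14 thousand.
Not in labor force = 315.74 + 42.66 + 1,058.68 = 1,417.08 thousand (those not working and not actively searching are outside the labor force — including those who want a job but have given up searching).
Civilian working-age population = 3,018.14 + 1,417.08 = 4,435.22 thousand.
Unemployment rate = 166.68 / 3,018.14 = 5.52%.
Labor force participation rate = 3,018.14 / 4,435.22 = 68.05%.

Unemployment rate ≈ 5.52%; labor force participation rate ≈ 68.05%.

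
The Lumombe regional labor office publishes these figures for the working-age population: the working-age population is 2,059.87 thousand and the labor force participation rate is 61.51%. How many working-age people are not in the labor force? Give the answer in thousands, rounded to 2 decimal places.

Share not in the labor force = 1 − 0.6151 = 0.3849.
Not in labor force = 0.3849 × 2,059.87 ≈ 792.84 thousand.

About 792.84 thousand are not in the labor force.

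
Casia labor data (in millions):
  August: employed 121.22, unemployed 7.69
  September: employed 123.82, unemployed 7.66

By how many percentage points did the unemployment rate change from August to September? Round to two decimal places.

The unemployment rate changed by −0.14 percentage points.

August: labor force = 121.22 + 7.69 = 128.91; u = 7.69/128.91 = 5.97%.
September: labor force = 123.82 + 7.66 = 131.48; u = 7.66/131.48 = 5.83%.
Change = 5.83% − 5.97% = −0.14 pp.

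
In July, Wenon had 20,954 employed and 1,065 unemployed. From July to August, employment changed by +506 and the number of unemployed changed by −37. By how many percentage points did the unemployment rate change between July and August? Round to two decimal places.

The unemployment rate changed by −0.27 percentage points.

July: labor force = 20,954 + 1,065 = 22,019; u = 1,065/22,019 = 4.84%.
August: labor force = 21,460 + 1,028 = 22,488; u = 1,028/22,488 = 4.57%.
Change = 4.57% − 4.84% = −0.27 pp.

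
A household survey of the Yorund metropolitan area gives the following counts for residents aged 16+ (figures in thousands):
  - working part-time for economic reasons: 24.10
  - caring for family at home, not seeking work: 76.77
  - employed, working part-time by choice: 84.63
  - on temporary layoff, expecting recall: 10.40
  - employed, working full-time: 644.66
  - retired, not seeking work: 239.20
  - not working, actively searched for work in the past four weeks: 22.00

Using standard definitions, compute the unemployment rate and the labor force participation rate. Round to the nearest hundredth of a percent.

Employed = 24.10 + 84.63 + 644.66 = 753.39 thousand (anyone who worked, including part-time for economic reasons, counts as employed).
Unemployed = 10.40 + 22.00 = 32.40 thousand (jobless and actively searching, or on temporary layoff).
Labor force = 753.39 + 32.40 = 785.79 thousand.
Not in labor force = 76.77 + 239.20 = 315.97 thousand (those not working and not actively searching are outside the labor force).
Civilian working-age population = 785.79 + 315.97 = 1,101.76 thousand.
Unemployment rate = 32.40 / 785.79 = 4.12%.
Labor force participation rate = 785.79 / 1,101.76 = 71.32%.

Unemployment rate ≈ 4.12%; labor force participation rate ≈ 71.32%.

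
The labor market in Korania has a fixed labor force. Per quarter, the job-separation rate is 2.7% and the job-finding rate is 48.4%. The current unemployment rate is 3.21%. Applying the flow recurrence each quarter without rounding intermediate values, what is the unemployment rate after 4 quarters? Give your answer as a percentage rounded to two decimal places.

With a fixed labor force, u_{t+1} = u_t + s·(1−u_t) − f·u_t = u_t·(1−s−f) + s.
Here 1−s−f = 0.489 and s = 0.027.
u_1 = 0.032100 × 0.489 + 0.027 = 0.042697.
u_2 = 0.042697 × 0.489 + 0.027 = 0.047879.
u_3 = 0.047879 × 0.489 + 0.027 = 0.050413.
u_4 = 0.050413 × 0.489 + 0.027 = 0.051652.

Unemployment rate after four quarters ≈ 5.17%.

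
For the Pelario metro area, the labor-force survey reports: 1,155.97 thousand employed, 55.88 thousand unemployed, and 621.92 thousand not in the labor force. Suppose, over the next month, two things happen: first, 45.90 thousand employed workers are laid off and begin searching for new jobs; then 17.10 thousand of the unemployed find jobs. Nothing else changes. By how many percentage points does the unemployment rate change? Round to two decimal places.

Initially, labor force = 1,155.97 + 55.88 = 1,211.85 thousand, so u = 55.88/1,211.85 = 4.61%.
After the first change, employed falls and unemployed rises by 45.90; labor force unchanged → E = 1,110.07, U = 101.78, labor force = 1,211.85 thousand.
After the second change, unemployed falls and employed rises by 17.10; labor force unchanged → E = 1,127.17, U = 84.68, labor force = 1,211.85 thousand.
New unemployment rate = 84.68 / 1,211.85 = 6.99%.
Change = 6.99% − 4.61% = +2.38 percentage points.

The unemployment rate changes by +2.38 percentage points.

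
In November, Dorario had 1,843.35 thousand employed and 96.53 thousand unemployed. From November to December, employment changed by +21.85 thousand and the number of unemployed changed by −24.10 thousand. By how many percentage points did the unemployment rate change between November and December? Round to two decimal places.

The unemployment rate changed by −1.24 percentage points.

November: labor force = 1,843.35 + 96.53 = 1,939.88; u = 96.53/1,939.88 = 4.98%.
December: labor force = 1,865.20 + 72.43 = 1,937.63; u = 72.43/1,937.63 = 3.74%.
Change = 3.74% − 4.98% = −1.24 pp.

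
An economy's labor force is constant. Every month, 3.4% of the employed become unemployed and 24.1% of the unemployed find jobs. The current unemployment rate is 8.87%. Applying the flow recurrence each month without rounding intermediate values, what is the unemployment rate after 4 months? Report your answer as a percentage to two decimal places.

Unemployment rate after four months ≈ 11.40%.

With a fixed labor force, u_{t+1} = u_t + s·(1−u_t) − f·u_t = u_t·(1−s−f) + s.
Here 1−s−f = 0.725 and s = 0.034.
u_1 = 0.088700 × 0.725 + 0.034 = 0.098308.
u_2 = 0.098308 × 0.725 + 0.034 = 0.105273.
u_3 = 0.105273 × 0.725 + 0.034 = 0.110323.
u_4 = 0.110323 × 0.725 + 0.034 = 0.113984.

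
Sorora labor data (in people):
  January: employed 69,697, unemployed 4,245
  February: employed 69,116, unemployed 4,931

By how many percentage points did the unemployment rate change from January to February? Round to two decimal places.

January: labor force = 69,697 + 4,245 = 73,942; u = 4,245/73,942 = 5.74%.
February: labor force = 69,116 + 4,931 = 74,047; u = 4,931/74,047 = 6.66%.
Change = 6.66% − 5.74% = +0.92 pp.

The unemployment rate changed by +0.92 percentage points.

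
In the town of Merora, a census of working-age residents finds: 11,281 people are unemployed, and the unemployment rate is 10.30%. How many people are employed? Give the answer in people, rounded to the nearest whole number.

Labor force = U / u = 11,281 / 0.1030 ≈ 109,524.
Employed = labor force − unemployed = 109,524 − 11,281 = 98,243.

About 98,243 are employed.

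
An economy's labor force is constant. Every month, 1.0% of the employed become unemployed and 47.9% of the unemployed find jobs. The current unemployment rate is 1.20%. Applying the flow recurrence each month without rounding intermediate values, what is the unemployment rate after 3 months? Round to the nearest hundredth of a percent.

With a fixed labor force, u_{t+1} = u_t + s·(1−u_t) − f·u_t = u_t·(1−s−f) + s.
Here 1−s−f = 0.511 and s = 0.010.
u_1 = 0.012000 × 0.511 + 0.010 = 0.016132.
u_2 = 0.016132 × 0.511 + 0.010 = 0.018243.
u_3 = 0.018243 × 0.511 + 0.010 = 0.019322.

Unemployment rate after three months ≈ 1.93%.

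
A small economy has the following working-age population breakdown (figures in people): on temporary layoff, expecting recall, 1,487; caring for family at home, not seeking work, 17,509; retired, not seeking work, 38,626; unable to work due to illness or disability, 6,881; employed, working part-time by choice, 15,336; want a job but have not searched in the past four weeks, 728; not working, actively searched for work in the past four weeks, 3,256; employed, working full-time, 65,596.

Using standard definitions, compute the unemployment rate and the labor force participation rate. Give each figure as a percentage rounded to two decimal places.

Employed = 15,336 + 65,596 = 80,932.
Unemployed = 1,487 + 3,256 = 4,743 (jobless and actively searching, or on temporary layoff).
Labor force = 80,932 + 4,743 = 85,675.
Not in labor force = 17,509 + 38,626 + 6,881 + 728 = 63,744 (those not working and not actively searching are outside the labor force — including those who want a job but have given up searching).
Civilian working-age population = 85,675 + 63,744 = 149,419.
Unemployment rate = 4,743 / 85,675 = 5.54%.
Labor force participation rate = 85,675 / 149,419 = 57.34%.

Unemployment rate ≈ 5.54%; labor force participation rate ≈ 57.34%.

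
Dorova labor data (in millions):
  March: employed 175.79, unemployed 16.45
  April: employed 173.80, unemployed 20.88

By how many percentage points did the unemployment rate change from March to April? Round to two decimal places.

The unemployment rate changed by +2.17 percentage points.

March: labor force = 175.79 + 16.45 = 192.24; u = 16.45/192.24 = 8.56%.
April: labor force = 173.80 + 20.88 = 194.68; u = 20.88/194.68 = 10.73%.
Change = 10.73% − 8.56% = +2.17 pp.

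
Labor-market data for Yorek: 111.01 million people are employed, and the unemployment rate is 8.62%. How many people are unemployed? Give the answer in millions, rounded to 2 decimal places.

About 10.47 million are unemployed.

Let U be the number unemployed. The labor force is E + U, and U/(E+U) = 0.0862.
So U = 0.0862 × 111.01 / (1 − 0.0862) = 9.5691 / 0.9138 ≈ 10.47 million.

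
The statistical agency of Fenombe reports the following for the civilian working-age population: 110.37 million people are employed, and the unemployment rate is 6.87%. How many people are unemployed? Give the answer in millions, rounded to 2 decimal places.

Let U be the number unemployed. The labor force is E + U, and U/(E+U) = 0.0687.
So U = 0.0687 × 110.37 / (1 − 0.0687) = 7.5824 / 0.9313 ≈ 8.14 million.

About 8.14 million are unemployed.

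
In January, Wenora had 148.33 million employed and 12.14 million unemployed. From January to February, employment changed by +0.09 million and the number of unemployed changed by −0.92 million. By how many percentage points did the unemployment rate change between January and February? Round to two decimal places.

January: labor force = 148.33 + 12.14 = 160.47; u = 12.14/160.47 = 7.57%.
February: labor force = 148.42 + 11.22 = 159.64; u = 11.22/159.64 = 7.03%.
Change = 7.03% − 7.57% = −0.54 pp.

The unemployment rate changed by −0.54 percentage points.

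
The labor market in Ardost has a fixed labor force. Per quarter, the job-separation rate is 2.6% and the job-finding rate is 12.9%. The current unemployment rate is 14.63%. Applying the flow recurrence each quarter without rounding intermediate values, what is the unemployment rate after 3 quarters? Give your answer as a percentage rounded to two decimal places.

Unemployment rate after three quarters ≈ 15.48%.

With a fixed labor force, u_{t+1} = u_t + s·(1−u_t) − f·u_t = u_t·(1−s−f) + s.
Here 1−s−f = 0.845 and s = 0.026.
u_1 = 0.146300 × 0.845 + 0.026 = 0.149624.
u_2 = 0.149624 × 0.845 + 0.026 = 0.152432.
u_3 = 0.152432 × 0.845 + 0.026 = 0.154805.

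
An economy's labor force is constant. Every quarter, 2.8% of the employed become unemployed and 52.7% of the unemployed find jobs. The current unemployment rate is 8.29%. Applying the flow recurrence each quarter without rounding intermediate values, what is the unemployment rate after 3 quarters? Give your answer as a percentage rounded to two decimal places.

With a fixed labor force, u_{t+1} = u_t + s·(1−u_t) − f·u_t = u_t·(1−s−f) + s.
Here 1−s−f = 0.445 and s = 0.028.
u_1 = 0.082900 × 0.445 + 0.028 = 0.064891.
u_2 = 0.064891 × 0.445 + 0.028 = 0.056876.
u_3 = 0.056876 × 0.445 + 0.028 = 0.053310.

Unemployment rate after three quarters ≈ 5.33%.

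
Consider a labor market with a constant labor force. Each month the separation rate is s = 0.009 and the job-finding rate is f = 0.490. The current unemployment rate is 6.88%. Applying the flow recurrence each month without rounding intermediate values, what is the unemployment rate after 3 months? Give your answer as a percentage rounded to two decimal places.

With a fixed labor force, u_{t+1} = u_t + s·(1−u_t) − f·u_t = u_t·(1−s−f) + s.
Here 1−s−f = 0.501 and s = 0.009.
u_1 = 0.068800 × 0.501 + 0.009 = 0.043469.
u_2 = 0.043469 × 0.501 + 0.009 = 0.030778.
u_3 = 0.030778 × 0.501 + 0.009 = 0.024420.

Unemployment rate after three months ≈ 2.44%.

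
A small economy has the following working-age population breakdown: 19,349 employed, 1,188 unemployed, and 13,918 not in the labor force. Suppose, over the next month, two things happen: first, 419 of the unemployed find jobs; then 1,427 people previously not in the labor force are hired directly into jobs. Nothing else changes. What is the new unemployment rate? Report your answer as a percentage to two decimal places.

New unemployment rate ≈ 3.50%.

Initially, labor force = 19,349 + 1,188 = 20,537, so u = 1,188/20,537 = 5.78%.
After the first change, unemployed falls and employed rises by 419; labor force unchanged → E = 19,768, U = 769, labor force = 20,537.
After the second change, employed and labor force both rise by 1,427; unemployed unchanged → E = 21,195, U = 769, labor force = 21,964.
New unemployment rate = 769 / 21,964 = 3.50%.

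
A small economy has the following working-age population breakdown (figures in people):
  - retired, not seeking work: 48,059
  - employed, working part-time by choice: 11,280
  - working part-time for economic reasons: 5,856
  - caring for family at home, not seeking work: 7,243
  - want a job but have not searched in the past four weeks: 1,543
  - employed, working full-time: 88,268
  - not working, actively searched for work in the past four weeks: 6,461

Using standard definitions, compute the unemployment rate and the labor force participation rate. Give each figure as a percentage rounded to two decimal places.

Employed = 11,280 + 5,856 + 88,268 = 105,404 (anyone who worked, including part-time for economic reasons, counts as employed).
Unemployed = 6,461.
Labor force = 105,404 + 6,461 = 111,865.
Not in labor force = 48,059 + 7,243 + 1,543 = 56,845 (those not working and not actively searching are outside the labor force — including those who want a job but have given up searching).
Civilian working-age population = 111,865 + 56,845 = 168,710.
Unemployment rate = 6,461 / 111,865 = 5.78%.
Labor force participation rate = 111,865 / 168,710 = 66.31%.

Unemployment rate ≈ 5.78%; labor force participation rate ≈ 66.31%.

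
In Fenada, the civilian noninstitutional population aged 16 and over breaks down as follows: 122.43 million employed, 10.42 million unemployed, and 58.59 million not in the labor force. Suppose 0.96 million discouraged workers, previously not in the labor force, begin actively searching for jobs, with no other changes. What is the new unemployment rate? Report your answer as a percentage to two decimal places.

Initially, labor force = 122.43 + 10.42 = 132.85 million, so u = 10.42/132.85 = 7.84%.
After the change, unemployed and labor force both rise by 0.96 → E = 122.43, U = 11.38, labor force = 133.81 million.
New unemployment rate = 11.38 / 133.81 = 8.50%.

New unemployment rate ≈ 8.50%.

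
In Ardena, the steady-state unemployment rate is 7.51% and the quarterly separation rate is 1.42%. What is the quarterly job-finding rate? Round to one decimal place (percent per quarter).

Job-finding rate ≈ 17.5% per quarter.

From u* = s/(s+f): f = s·(1−u)/u.
f = 1.42 × (1 − 0.0751) / 0.0751 = 1.3134 / 0.0751 ≈ 17.5% per quarter.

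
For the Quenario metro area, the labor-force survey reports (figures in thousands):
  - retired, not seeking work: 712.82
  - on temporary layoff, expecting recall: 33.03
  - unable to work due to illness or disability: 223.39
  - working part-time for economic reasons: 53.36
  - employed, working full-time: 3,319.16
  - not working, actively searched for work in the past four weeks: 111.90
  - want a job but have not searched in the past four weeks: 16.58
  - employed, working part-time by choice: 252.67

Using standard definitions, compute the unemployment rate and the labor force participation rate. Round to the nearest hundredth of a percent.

Employed = 53.36 + 3,319.16 + 252.67 = 3,625.19 thousand (anyone who worked, including part-time for economic reasons, counts as employed).
Unemployed = 33.03 + 111.90 = 144.93 thousand (jobless and actively searching, or on temporary layoff).
Labor force = 3,625.19 + 144.93 = 3,770.12 thousand.
Not in labor force = 712.82 + 223.39 + 16.58 = 952.79 thousand (those not working and not actively searching are outside the labor force — including those who want a job but have given up searching).
Civilian working-age population = 3,770.12 + 952.79 = 4,722.91 thousand.
Unemployment rate = 144.93 / 3,770.12 = 3.84%.
Labor force participation rate = 3,770.12 / 4,722.91 = 79.83%.

Unemployment rate ≈ 3.84%; labor force participation rate ≈ 79.83%.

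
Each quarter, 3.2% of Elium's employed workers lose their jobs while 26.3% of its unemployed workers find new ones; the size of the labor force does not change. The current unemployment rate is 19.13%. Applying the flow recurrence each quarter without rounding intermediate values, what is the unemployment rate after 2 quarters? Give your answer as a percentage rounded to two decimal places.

Unemployment rate after two quarters ≈ 14.96%.

With a fixed labor force, u_{t+1} = u_t + s·(1−u_t) − f·u_t = u_t·(1−s−f) + s.
Here 1−s−f = 0.705 and s = 0.032.
u_1 = 0.191300 × 0.705 + 0.032 = 0.166867.
u_2 = 0.166867 × 0.705 + 0.032 = 0.149641.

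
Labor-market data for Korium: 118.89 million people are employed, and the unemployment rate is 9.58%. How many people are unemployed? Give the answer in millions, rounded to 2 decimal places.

Let U be the number unemployed. The labor force is E + U, and U/(E+U) = 0.0958.
So U = 0.0958 × 118.89 / (1 − 0.0958) = 11.3897 / 0.9042 ≈ 12.60 million.

About 12.60 million are unemployed.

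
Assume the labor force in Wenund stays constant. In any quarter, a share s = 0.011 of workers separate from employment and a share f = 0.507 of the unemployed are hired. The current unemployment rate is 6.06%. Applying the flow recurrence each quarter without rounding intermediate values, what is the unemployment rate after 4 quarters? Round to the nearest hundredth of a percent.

Unemployment rate after four quarters ≈ 2.34%.

With a fixed labor force, u_{t+1} = u_t + s·(1−u_t) − f·u_t = u_t·(1−s−f) + s.
Here 1−s−f = 0.482 and s = 0.011.
u_1 = 0.060600 × 0.482 + 0.011 = 0.040209.
u_2 = 0.040209 × 0.482 + 0.011 = 0.030381.
u_3 = 0.030381 × 0.482 + 0.011 = 0.025644.
u_4 = 0.025644 × 0.482 + 0.011 = 0.023360.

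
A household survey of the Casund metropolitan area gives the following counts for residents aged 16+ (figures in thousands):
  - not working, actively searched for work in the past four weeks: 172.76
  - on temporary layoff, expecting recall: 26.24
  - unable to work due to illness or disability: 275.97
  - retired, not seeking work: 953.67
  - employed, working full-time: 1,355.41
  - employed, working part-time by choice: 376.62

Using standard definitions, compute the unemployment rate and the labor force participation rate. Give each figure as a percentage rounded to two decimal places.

Employed = 1,355.41 + 376.62 = 1,732.03 thousand.
Unemployed = 172.76 + 26.24 = 199.00 thousand (jobless and actively searching, or on temporary layoff).
Labor force = 1,732.03 + 199.00 = 1,931.03 thousand.
Not in labor force = 275.97 + 953.67 = 1,229.64 thousand (those not working and not actively searching are outside the labor force).
Civilian working-age population = 1,931.03 + 1,229.64 = 3,160.67 thousand.
Unemployment rate = 199.00 / 1,931.03 = 10.31%.
Labor force participation rate = 1,931.03 / 3,160.67 = 61.10%.

Unemployment rate ≈ 10.31%; labor force participation rate ≈ 61.10%.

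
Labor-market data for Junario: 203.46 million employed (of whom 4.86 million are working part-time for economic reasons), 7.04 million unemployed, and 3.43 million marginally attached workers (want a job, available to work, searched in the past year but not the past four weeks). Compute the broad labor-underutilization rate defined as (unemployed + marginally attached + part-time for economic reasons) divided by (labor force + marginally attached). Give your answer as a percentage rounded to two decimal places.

Broad underutilization rate ≈ 7.17%.

Labor force = 203.46 + 7.04 = 210.50 million.
Numerator = 7.04 + 3.43 + 4.86 = 15.33 million.
Denominator = 210.50 + 3.43 = 213.93 million.
Broad rate = 15.33 / 213.93 = 7.17%.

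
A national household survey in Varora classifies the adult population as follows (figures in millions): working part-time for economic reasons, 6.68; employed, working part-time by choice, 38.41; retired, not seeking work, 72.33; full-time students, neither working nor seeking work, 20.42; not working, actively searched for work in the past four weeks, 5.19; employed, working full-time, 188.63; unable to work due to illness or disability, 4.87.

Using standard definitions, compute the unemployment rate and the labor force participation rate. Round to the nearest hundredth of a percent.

Employed = 6.68 + 38.41 + 188.63 = 233.72 million (anyone who worked, including part-time for economic reasons, counts as employed).
Unemployed = 5.19 million.
Labor force = 233.72 + 5.19 = 238.91 million.
Not in labor force = 72.33 + 20.42 + 4.87 = 97.62 million (those not working and not actively searching are outside the labor force).
Civilian working-age population = 238.91 + 97.62 = 336.53 million.
Unemployment rate = 5.19 / 238.91 = 2.17%.
Labor force participation rate = 238.91 / 336.53 = 70.99%.

Unemployment rate ≈ 2.17%; labor force participation rate ≈ 70.99%.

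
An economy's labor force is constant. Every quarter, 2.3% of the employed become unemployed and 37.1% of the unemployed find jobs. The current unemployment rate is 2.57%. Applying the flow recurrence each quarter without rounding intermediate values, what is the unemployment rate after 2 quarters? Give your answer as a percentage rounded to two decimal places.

With a fixed labor force, u_{t+1} = u_t + s·(1−u_t) − f·u_t = u_t·(1−s−f) + s.
Here 1−s−f = 0.606 and s = 0.023.
u_1 = 0.025700 × 0.606 + 0.023 = 0.038574.
u_2 = 0.038574 × 0.606 + 0.023 = 0.046376.

Unemployment rate after two quarters ≈ 4.64%.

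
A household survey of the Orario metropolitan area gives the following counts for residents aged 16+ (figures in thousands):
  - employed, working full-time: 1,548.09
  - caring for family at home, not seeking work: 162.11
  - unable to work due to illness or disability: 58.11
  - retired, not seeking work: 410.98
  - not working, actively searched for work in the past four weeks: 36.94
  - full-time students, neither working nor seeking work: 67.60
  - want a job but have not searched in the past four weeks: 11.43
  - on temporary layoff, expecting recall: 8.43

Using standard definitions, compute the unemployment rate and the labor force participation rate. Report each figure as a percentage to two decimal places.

Unemployment rate ≈ 2.85%; labor force participation rate ≈ 69.17%.

Employed = 1,548.09 thousand.
Unemployed = 36.94 + 8.43 = 45.37 thousand (jobless and actively searching, or on temporary layoff).
Labor force = 1,548.09 + 45.37 = 1,593.46 thousand.
Not in labor force = 162.11 + 58.11 + 410.98 + 67.60 + 11.43 = 710.23 thousand (those not working and not actively searching are outside the labor force — including those who want a job but have given up searching).
Civilian working-age population = 1,593.46 + 710.23 = 2,303.69 thousand.
Unemployment rate = 45.37 / 1,593.46 = 2.85%.
Labor force participation rate = 1,593.46 / 2,303.69 = 69.17%.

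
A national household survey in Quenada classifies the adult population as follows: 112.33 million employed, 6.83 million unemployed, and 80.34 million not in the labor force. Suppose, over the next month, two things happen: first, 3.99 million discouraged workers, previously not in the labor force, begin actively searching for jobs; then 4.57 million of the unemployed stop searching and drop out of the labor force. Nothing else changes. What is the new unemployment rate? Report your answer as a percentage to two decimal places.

Initially, labor force = 112.33 + 6.83 = 119.16 million, so u = 6.83/119.16 = 5.73%.
After the first change, unemployed and labor force both rise by 3.99 → E = 112.33, U = 10.82, labor force = 123.15 million.
After the second change, unemployed and labor force both fall by 4.57 → E = 112.33, U = 6.25, labor force = 118.58 million.
New unemployment rate = 6.25 / 118.58 = 5.27%.

New unemployment rate ≈ 5.27%.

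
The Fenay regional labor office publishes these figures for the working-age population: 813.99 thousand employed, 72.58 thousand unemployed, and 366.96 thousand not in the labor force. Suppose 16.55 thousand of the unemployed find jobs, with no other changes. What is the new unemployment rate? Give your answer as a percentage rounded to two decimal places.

New unemployment rate ≈ 6.32%.

Initially, labor force = 813.99 + 72.58 = 886.57 thousand, so u = 72.58/886.57 = 8.19%.
After the change, unemployed falls and employed rises by 16.55; labor force unchanged → E = 830.54, U = 56.03, labor force = 886.57 thousand.
New unemployment rate = 56.03 / 886.57 = 6.32%.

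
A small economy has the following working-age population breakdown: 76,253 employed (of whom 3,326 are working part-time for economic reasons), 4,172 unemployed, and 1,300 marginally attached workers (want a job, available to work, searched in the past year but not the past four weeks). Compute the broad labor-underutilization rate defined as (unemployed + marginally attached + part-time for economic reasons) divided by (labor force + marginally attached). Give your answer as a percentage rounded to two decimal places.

Labor force = 76,253 + 4,172 = 80,425.
Numerator = 4,172 + 1,300 + 3,326 = 8,798.
Denominator = 80,425 + 1,300 = 81,725.
Broad rate = 8,798 / 81,725 = 10.77%.

Broad underutilization rate ≈ 10.77%.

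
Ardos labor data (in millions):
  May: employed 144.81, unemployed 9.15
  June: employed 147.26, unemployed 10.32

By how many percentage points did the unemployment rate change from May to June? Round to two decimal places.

The unemployment rate changed by +0.61 percentage points.

May: labor force = 144.81 + 9.15 = 153.96; u = 9.15/153.96 = 5.94%.
June: labor force = 147.26 + 10.32 = 157.58; u = 10.32/157.58 = 6.55%.
Change = 6.55% − 5.94% = +0.61 pp.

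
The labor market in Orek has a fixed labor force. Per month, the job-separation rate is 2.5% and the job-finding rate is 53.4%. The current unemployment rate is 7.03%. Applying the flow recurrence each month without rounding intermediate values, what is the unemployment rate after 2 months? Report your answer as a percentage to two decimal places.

With a fixed labor force, u_{t+1} = u_t + s·(1−u_t) − f·u_t = u_t·(1−s−f) + s.
Here 1−s−f = 0.441 and s = 0.025.
u_1 = 0.070300 × 0.441 + 0.025 = 0.056002.
u_2 = 0.056002 × 0.441 + 0.025 = 0.049697.

Unemployment rate after two months ≈ 4.97%.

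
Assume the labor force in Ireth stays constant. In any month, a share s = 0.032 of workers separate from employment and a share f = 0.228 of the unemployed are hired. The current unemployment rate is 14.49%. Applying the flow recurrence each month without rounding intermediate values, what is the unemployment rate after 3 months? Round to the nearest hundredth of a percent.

With a fixed labor force, u_{t+1} = u_t + s·(1−u_t) − f·u_t = u_t·(1−s−f) + s.
Here 1−s−f = 0.740 and s = 0.032.
u_1 = 0.144900 × 0.740 + 0.032 = 0.139226.
u_2 = 0.139226 × 0.740 + 0.032 = 0.135027.
u_3 = 0.135027 × 0.740 + 0.032 = 0.131920.

Unemployment rate after three months ≈ 13.19%.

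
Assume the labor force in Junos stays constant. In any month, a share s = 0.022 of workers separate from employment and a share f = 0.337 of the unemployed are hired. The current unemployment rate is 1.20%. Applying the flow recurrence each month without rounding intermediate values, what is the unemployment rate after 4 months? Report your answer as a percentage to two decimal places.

Unemployment rate after four months ≈ 5.30%.

With a fixed labor force, u_{t+1} = u_t + s·(1−u_t) − f·u_t = u_t·(1−s−f) + s.
Here 1−s−f = 0.641 and s = 0.022.
u_1 = 0.012000 × 0.641 + 0.022 = 0.029692.
u_2 = 0.029692 × 0.641 + 0.022 = 0.041033.
u_3 = 0.041033 × 0.641 + 0.022 = 0.048302.
u_4 = 0.048302 × 0.641 + 0.022 = 0.052962.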